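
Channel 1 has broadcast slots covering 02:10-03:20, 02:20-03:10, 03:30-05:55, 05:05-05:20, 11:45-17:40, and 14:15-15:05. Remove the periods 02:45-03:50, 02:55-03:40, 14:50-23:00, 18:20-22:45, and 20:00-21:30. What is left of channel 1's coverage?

A, merged: 02:10-03:20, 03:30-05:55, 11:45-17:40.
B, merged: 02:45-03:50, 14:50-23:00.
02:10-03:20 \ B = 02:10-02:45.
03:30-05:55 \ B = 03:50-05:55.
11:45-17:40 \ B = 11:45-14:50.

02:10-02:45, 03:50-05:55, 11:45-14:50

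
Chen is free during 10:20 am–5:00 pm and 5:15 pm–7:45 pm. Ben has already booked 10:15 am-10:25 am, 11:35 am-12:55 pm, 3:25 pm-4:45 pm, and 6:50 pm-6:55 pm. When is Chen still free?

10:20 am–5:00 pm \ B = 10:25 am–11:35 am, 12:55 pm–3:25 pm, 4:45 pm–5:00 pm.
5:15 pm–7:45 pm \ B = 5:15 pm–6:50 pm, 6:55 pm–7:45 pm.

10:25 am–11:35 am, 12:55 pm–3:25 pm, 4:45 pm–5:00 pm, 5:15 pm–6:50 pm, 6:55 pm–7:45 pm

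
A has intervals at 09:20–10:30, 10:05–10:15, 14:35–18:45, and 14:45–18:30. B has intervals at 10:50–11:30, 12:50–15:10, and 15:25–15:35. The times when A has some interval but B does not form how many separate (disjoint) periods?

3

A, merged: 09:20–10:30, 14:35–18:45.
A \ B = 09:20–10:30, 15:10–15:25, 15:35–18:45.
That is 3 disjoint pieces.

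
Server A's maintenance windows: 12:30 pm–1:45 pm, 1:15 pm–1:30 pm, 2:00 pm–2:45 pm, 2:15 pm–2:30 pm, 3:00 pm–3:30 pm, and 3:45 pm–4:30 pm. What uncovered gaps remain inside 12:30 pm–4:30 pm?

The merged coverage is 12:30 pm-1:45 pm, 2:00 pm-2:45 pm, 3:00 pm-3:30 pm, 3:45 pm-4:30 pm.
Gaps within 12:30 pm-4:30 pm: 1:45 pm-2:00 pm, 2:45 pm-3:00 pm, 3:30 pm-3:45 pm.

1:45 pm-2:00 pm, 2:45 pm-3:00 pm, 3:30 pm-3:45 pm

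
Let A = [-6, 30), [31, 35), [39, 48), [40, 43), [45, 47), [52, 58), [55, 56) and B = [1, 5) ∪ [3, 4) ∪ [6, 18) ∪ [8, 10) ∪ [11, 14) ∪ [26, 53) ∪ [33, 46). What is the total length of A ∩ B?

34

First set merges to [-6, 30), [31, 35), [39, 48), [52, 58).
Second set merges to [1, 5), [6, 18), [26, 53).
A ∩ B = [1, 5), [6, 18), [26, 30), [31, 35), [39, 48), [52, 53).
Total: 4 + 12 + 4 + 4 + 9 + 1 = 34.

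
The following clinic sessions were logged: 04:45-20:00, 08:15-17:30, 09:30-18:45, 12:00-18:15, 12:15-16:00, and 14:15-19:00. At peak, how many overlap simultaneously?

Walk the sorted start/end points keeping a running depth.
The depth first hits 6 at 14:15.

6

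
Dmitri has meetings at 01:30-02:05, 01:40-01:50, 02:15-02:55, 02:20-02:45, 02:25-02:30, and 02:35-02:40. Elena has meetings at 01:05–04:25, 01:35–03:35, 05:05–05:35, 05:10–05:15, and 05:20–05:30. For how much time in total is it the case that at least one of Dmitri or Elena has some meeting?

3 h 50 min

Merge the first list: 01:30–02:05, 02:15–02:55.
Merge the second list: 01:05–04:25, 05:05–05:35.
A ∪ B = 01:05–04:25, 05:05–05:35.
Total: 3 h 20 min + 30 min = 3 h 50 min.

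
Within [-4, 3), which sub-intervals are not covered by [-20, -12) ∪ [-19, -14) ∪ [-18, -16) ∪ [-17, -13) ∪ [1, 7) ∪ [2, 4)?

Covered (merged): [-20, -12), [1, 7).
Gaps within [-4, 3): [-4, 1).

[-4, 1)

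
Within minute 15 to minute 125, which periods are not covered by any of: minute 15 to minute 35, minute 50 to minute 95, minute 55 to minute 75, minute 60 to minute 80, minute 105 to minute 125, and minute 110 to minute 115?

minute 35 to minute 50, minute 95 to minute 105

Covered (merged): minute 15 to minute 35, minute 50 to minute 95, minute 105 to minute 125.
Uncovered inside minute 15 to minute 125: minute 35 to minute 50, minute 95 to minute 105.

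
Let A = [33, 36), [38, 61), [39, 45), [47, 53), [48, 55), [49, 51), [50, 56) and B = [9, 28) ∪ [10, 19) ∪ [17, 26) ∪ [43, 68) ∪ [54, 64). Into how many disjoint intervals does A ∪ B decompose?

3

First set merges to [33, 36), [38, 61).
Second set merges to [9, 28), [43, 68).
A ∪ B = [9, 28), [33, 36), [38, 68).
That is 3 disjoint pieces.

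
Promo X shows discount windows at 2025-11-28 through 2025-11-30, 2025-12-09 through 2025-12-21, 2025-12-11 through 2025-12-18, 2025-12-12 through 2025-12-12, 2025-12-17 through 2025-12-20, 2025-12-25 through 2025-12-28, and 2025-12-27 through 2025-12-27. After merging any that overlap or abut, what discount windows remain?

2025-12-09 through 2025-12-21 is disjoint → start new block.
2025-12-11 through 2025-12-18 overlaps/touches 2025-12-09 through 2025-12-21 → extend to 2025-12-09 through 2025-12-21.
2025-12-12 through 2025-12-12 overlaps/touches 2025-12-09 through 2025-12-21 → extend to 2025-12-09 through 2025-12-21.
2025-12-17 through 2025-12-20 overlaps/touches 2025-12-09 through 2025-12-21 → extend to 2025-12-09 through 2025-12-21.
2025-12-25 through 2025-12-28 is disjoint → start new block.
2025-12-27 through 2025-12-27 overlaps/touches 2025-12-25 through 2025-12-28 → extend to 2025-12-25 through 2025-12-28.

2025-11-28 through 2025-11-30, 2025-12-09 through 2025-12-21, 2025-12-25 through 2025-12-28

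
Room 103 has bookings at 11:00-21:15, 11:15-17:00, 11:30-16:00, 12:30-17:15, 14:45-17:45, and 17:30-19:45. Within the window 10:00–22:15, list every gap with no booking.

10:00-11:00, 21:15-22:15

After merging, the occupied span is 11:00-21:15.
Gaps within 10:00-22:15: 10:00-11:00, 21:15-22:15.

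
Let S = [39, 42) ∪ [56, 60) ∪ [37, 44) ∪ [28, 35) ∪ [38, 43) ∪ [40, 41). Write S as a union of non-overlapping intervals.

Sort by start: [28, 35), [37, 44), [38, 43), [39, 42), [40, 41), [56, 60).
[37, 44) is disjoint → start new block.
[38, 43) overlaps/touches [37, 44) → extend to [37, 44).
[39, 42) overlaps/touches [37, 44) → extend to [37, 44).
[40, 41) overlaps/touches [37, 44) → extend to [37, 44).
[56, 60) is disjoint → start new block.

[28, 35) ∪ [37, 44) ∪ [56, 60)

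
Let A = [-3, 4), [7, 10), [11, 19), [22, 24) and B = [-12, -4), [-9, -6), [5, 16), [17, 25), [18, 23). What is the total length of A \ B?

B, merged: [-12, -4), [5, 16), [17, 25).
A \ B = [-3, 4), [16, 17).
Total: 7 + 1 = 8.

8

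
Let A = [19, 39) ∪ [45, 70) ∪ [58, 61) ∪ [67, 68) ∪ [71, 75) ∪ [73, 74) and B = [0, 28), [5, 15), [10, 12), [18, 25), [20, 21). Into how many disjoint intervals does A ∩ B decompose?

First set merges to [19, 39), [45, 70), [71, 75).
Second set merges to [0, 28).
A ∩ B = [19, 28).
That is 1 disjoint piece.

1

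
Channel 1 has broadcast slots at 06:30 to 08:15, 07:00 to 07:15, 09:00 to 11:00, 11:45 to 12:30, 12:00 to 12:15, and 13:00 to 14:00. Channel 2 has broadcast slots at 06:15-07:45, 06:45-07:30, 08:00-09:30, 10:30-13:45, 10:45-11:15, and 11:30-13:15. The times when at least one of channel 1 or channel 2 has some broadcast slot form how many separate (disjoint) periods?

First set merges to 06:30–08:15, 09:00–11:00, 11:45–12:30, 13:00–14:00.
Second set merges to 06:15–07:45, 08:00–09:30, 10:30–13:45.
A ∪ B = 06:15–14:00.
That is 1 disjoint piece.

1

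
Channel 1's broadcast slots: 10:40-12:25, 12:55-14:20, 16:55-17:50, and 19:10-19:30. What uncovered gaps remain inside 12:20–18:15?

The merged coverage is 10:40–12:25, 12:55–14:20, 16:55–17:50, 19:10–19:30.
Gaps within 12:20–18:15: 12:25–12:55, 14:20–16:55, 17:50–18:15.

12:25–12:55, 14:20–16:55, 17:50–18:15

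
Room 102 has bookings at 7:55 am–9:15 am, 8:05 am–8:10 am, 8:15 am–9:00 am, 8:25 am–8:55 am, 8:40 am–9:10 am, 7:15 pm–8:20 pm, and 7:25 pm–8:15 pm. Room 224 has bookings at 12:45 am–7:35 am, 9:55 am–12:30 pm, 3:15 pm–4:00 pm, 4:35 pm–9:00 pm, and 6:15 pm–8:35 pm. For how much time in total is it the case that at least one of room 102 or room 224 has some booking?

Merge the first list: 7:55 am–9:15 am, 7:15 pm–8:20 pm.
Merge the second list: 12:45 am–7:35 am, 9:55 am–12:30 pm, 3:15 pm–4:00 pm, 4:35 pm–9:00 pm.
A ∪ B = 12:45 am–7:35 am, 7:55 am–9:15 am, 9:55 am–12:30 pm, 3:15 pm–4:00 pm, 4:35 pm–9:00 pm.
Total: 6 h 50 min + 1 h 20 min + 2 h 35 min + 45 min + 4 h 25 min = 15 h 55 min.

15 h 55 min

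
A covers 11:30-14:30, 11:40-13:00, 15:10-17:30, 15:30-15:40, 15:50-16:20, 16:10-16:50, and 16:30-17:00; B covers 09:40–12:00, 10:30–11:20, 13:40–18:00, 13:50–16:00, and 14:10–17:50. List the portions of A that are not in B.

First set merges to 11:30-14:30, 15:10-17:30.
Second set merges to 09:40-12:00, 13:40-18:00.
11:30-14:30 minus B → 12:00-13:40.
15:10-17:30: fully covered by B → removed.

12:00-13:40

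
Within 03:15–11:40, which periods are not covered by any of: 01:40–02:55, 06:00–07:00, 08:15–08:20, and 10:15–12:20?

Covered (merged): 01:40–02:55, 06:00–07:00, 08:15–08:20, 10:15–12:20.
Complement within 03:15–11:40: 03:15–06:00, 07:00–08:15, 08:20–10:15.

03:15–06:00, 07:00–08:15, 08:20–10:15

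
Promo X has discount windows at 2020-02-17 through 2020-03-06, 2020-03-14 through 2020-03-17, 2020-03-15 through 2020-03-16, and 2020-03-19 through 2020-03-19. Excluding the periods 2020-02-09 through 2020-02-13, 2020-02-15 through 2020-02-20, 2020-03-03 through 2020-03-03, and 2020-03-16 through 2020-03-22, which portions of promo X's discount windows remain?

2020-02-21 through 2020-03-02, 2020-03-04 through 2020-03-06, 2020-03-14 through 2020-03-15

A, merged: 2020-02-17 through 2020-03-06, 2020-03-14 through 2020-03-17, 2020-03-19 through 2020-03-19.
2020-02-17 through 2020-03-06 \ B = 2020-02-21 through 2020-03-02, 2020-03-04 through 2020-03-06.
2020-03-14 through 2020-03-17 \ B = 2020-03-14 through 2020-03-15.
2020-03-19 through 2020-03-19: entirely removed.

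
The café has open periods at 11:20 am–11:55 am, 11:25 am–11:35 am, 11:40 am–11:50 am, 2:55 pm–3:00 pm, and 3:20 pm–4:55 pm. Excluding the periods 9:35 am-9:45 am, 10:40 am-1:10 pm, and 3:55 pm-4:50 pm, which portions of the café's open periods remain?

Merge the first list: 11:20 am–11:55 am, 2:55 pm–3:00 pm, 3:20 pm–4:55 pm.
11:20 am–11:55 am: entirely removed.
2:55 pm–3:00 pm: nothing removed.
3:20 pm–4:55 pm \ B = 3:20 pm–3:55 pm, 4:50 pm–4:55 pm.

2:55 pm–3:00 pm, 3:20 pm–3:55 pm, 4:50 pm–4:55 pm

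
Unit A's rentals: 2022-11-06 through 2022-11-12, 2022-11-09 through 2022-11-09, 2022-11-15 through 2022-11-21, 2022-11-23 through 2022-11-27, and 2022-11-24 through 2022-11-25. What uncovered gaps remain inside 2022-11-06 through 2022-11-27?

Covered (merged): 2022-11-06 through 2022-11-12, 2022-11-15 through 2022-11-21, 2022-11-23 through 2022-11-27.
Gaps within 2022-11-06 through 2022-11-27: 2022-11-13 through 2022-11-14, 2022-11-22 through 2022-11-22.

2022-11-13 through 2022-11-14, 2022-11-22 through 2022-11-22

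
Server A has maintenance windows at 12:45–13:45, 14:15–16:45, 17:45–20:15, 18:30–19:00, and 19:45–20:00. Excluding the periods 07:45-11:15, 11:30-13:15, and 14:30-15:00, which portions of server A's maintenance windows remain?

Merge the first list: 12:45–13:45, 14:15–16:45, 17:45–20:15.
12:45–13:45 minus B → 13:15–13:45.
14:15–16:45 minus B → 14:15–14:30, 15:00–16:45.
17:45–20:15: no B overlap → unchanged.

13:15–13:45, 14:15–14:30, 15:00–16:45, 17:45–20:15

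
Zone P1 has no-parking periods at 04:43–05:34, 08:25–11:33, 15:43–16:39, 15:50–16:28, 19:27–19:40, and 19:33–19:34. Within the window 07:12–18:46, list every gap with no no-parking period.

07:12–08:25, 11:33–15:43, 16:39–18:46

The merged coverage is 04:43–05:34, 08:25–11:33, 15:43–16:39, 19:27–19:40.
Uncovered inside 07:12–18:46: 07:12–08:25, 11:33–15:43, 16:39–18:46.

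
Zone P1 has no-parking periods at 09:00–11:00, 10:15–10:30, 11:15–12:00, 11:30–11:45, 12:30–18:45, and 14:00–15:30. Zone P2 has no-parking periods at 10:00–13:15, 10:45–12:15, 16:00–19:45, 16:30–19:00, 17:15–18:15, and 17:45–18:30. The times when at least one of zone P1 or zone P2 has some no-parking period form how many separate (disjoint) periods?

1

Merge the first list: 09:00-11:00, 11:15-12:00, 12:30-18:45.
Merge the second list: 10:00-13:15, 16:00-19:45.
A ∪ B = 09:00-19:45.
That is 1 disjoint piece.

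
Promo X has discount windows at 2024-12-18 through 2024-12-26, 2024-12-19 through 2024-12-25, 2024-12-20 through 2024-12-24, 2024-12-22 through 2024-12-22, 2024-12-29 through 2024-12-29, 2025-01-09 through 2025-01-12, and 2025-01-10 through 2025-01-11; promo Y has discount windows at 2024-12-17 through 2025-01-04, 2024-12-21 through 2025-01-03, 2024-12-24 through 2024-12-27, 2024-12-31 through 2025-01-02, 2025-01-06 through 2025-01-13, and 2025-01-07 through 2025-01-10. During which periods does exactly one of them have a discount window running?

Merge the first list: 2024-12-18 through 2024-12-26, 2024-12-29 through 2024-12-29, 2025-01-09 through 2025-01-12.
Merge the second list: 2024-12-17 through 2025-01-04, 2025-01-06 through 2025-01-13.
A but not B: none.
B but not A: 2024-12-17 through 2024-12-17, 2024-12-27 through 2024-12-28, 2024-12-30 through 2025-01-04, 2025-01-06 through 2025-01-08, 2025-01-13 through 2025-01-13.
Combining gives A △ B.

2024-12-17 through 2024-12-17, 2024-12-27 through 2024-12-28, 2024-12-30 through 2025-01-04, 2025-01-06 through 2025-01-08, 2025-01-13 through 2025-01-13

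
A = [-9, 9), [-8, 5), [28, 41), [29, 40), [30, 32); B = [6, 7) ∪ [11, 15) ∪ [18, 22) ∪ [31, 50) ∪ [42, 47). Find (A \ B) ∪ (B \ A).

A, merged: [-9, 9), [28, 41).
B, merged: [6, 7), [11, 15), [18, 22), [31, 50).
A but not B: [-9, 6), [7, 9), [28, 31).
B but not A: [11, 15), [18, 22), [41, 50).
Combining gives A △ B.

[-9, 6) ∪ [7, 9) ∪ [11, 15) ∪ [18, 22) ∪ [28, 31) ∪ [41, 50)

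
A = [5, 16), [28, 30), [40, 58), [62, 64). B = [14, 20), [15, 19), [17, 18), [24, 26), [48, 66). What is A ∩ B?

Merge the second list: [14, 20), [24, 26), [48, 66).
[5, 16) overlaps B on [14, 16).
[28, 30) falls entirely outside B.
[40, 58) overlaps B on [48, 58).
[62, 64) overlaps B on [62, 64).

[14, 16) ∪ [48, 58) ∪ [62, 64)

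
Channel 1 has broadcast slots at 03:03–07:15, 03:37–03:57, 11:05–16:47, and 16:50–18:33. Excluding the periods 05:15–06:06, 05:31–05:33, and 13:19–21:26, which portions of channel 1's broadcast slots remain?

Merge the first list: 03:03-07:15, 11:05-16:47, 16:50-18:33.
Merge the second list: 05:15-06:06, 13:19-21:26.
03:03-07:15 with B removed leaves 03:03-05:15, 06:06-07:15.
11:05-16:47 with B removed leaves 11:05-13:19.
16:50-18:33 lies entirely inside B → drops out.

03:03-05:15, 06:06-07:15, 11:05-13:19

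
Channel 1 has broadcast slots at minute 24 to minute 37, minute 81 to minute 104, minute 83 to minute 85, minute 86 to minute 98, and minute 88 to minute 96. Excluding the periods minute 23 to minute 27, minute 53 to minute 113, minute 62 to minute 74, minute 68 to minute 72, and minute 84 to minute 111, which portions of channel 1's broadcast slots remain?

minute 27 to minute 37

Merge the first list: minute 24 to minute 37, minute 81 to minute 104.
Merge the second list: minute 23 to minute 27, minute 53 to minute 113.
minute 24 to minute 37 \ B = minute 27 to minute 37.
minute 81 to minute 104: entirely removed.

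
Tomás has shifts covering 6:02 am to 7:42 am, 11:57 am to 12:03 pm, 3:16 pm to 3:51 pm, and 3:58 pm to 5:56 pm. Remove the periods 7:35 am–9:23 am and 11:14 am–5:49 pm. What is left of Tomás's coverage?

6:02 am–7:42 am minus B → 6:02 am–7:35 am.
11:57 am–12:03 pm: fully covered by B → removed.
3:16 pm–3:51 pm: fully covered by B → removed.
3:58 pm–5:56 pm minus B → 5:49 pm–5:56 pm.

6:02 am–7:35 am, 5:49 pm–5:56 pm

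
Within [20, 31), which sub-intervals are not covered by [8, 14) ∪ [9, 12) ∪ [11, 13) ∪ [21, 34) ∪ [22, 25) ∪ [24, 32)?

[20, 21)

After merging, the occupied span is [8, 14), [21, 34).
Complement within [20, 31): [20, 21).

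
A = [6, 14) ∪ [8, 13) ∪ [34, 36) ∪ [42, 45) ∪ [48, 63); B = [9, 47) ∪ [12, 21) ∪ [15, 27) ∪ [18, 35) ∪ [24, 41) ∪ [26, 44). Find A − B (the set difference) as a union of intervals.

[6, 9) ∪ [48, 63)

A, merged: [6, 14), [34, 36), [42, 45), [48, 63).
B, merged: [9, 47).
[6, 14) with B removed leaves [6, 9).
[34, 36) lies entirely inside B → drops out.
[42, 45) lies entirely inside B → drops out.
[48, 63) is untouched.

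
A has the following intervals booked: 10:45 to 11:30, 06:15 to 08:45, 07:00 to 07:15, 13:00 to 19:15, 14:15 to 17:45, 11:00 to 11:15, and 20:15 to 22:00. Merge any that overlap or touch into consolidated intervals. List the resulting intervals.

Sort by start: 06:15-08:45, 07:00-07:15, 10:45-11:30, 11:00-11:15, 13:00-19:15, 14:15-17:45, 20:15-22:00.
07:00-07:15 overlaps/touches 06:15-08:45 → extend to 06:15-08:45.
10:45-11:30 is disjoint → start new block.
11:00-11:15 overlaps/touches 10:45-11:30 → extend to 10:45-11:30.
13:00-19:15 is disjoint → start new block.
14:15-17:45 overlaps/touches 13:00-19:15 → extend to 13:00-19:15.
20:15-22:00 is disjoint → start new block.

06:15-08:45, 10:45-11:30, 13:00-19:15, 20:15-22:00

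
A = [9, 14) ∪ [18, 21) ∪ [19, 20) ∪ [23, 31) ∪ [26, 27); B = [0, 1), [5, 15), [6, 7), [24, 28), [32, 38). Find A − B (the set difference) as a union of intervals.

Merge the first list: [9, 14), [18, 21), [23, 31).
Merge the second list: [0, 1), [5, 15), [24, 28), [32, 38).
[9, 14): fully covered by B → removed.
[18, 21): no B overlap → unchanged.
[23, 31) minus B → [23, 24), [28, 31).

[18, 21) ∪ [23, 24) ∪ [28, 31)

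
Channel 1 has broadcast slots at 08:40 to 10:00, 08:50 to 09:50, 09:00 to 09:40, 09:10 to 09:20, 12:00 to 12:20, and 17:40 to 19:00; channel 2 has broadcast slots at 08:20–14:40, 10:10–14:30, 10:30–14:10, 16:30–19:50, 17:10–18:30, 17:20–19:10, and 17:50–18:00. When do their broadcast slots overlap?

First set merges to 08:40-10:00, 12:00-12:20, 17:40-19:00.
Second set merges to 08:20-14:40, 16:30-19:50.
08:40-10:00 overlaps B on 08:40-10:00.
12:00-12:20 overlaps B on 12:00-12:20.
17:40-19:00 overlaps B on 17:40-19:00.

08:40-10:00, 12:00-12:20, 17:40-19:00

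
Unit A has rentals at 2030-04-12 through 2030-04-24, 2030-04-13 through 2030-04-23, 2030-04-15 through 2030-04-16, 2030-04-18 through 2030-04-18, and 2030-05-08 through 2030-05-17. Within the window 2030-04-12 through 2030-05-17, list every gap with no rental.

2030-04-25 through 2030-05-07

Covered (merged): 2030-04-12 through 2030-04-24, 2030-05-08 through 2030-05-17.
Uncovered inside 2030-04-12 through 2030-05-17: 2030-04-25 through 2030-05-07.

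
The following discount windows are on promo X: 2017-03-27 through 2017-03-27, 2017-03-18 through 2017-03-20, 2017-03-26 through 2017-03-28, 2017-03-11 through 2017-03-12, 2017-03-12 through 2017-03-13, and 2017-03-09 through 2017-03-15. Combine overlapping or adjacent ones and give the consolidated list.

2017-03-09 through 2017-03-15, 2017-03-18 through 2017-03-20, 2017-03-26 through 2017-03-28

Sort by start: 2017-03-09 through 2017-03-15, 2017-03-11 through 2017-03-12, 2017-03-12 through 2017-03-13, 2017-03-18 through 2017-03-20, 2017-03-26 through 2017-03-28, 2017-03-27 through 2017-03-27.
2017-03-11 through 2017-03-12 overlaps/touches 2017-03-09 through 2017-03-15 → extend to 2017-03-09 through 2017-03-15.
2017-03-12 through 2017-03-13 overlaps/touches 2017-03-09 through 2017-03-15 → extend to 2017-03-09 through 2017-03-15.
2017-03-18 through 2017-03-20 is disjoint → start new block.
2017-03-26 through 2017-03-28 is disjoint → start new block.
2017-03-27 through 2017-03-27 overlaps/touches 2017-03-26 through 2017-03-28 → extend to 2017-03-26 through 2017-03-28.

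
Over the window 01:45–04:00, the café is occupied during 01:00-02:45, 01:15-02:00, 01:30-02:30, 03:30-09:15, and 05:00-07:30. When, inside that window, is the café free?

02:45–03:30

Covered (merged): 01:00–02:45, 03:30–09:15.
Complement within 01:45–04:00: 02:45–03:30.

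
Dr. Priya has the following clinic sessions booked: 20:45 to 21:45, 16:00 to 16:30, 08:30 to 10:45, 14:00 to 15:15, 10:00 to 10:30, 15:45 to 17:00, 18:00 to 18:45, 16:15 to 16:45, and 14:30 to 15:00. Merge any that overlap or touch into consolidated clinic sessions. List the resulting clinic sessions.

Sort by start: 08:30-10:45, 10:00-10:30, 14:00-15:15, 14:30-15:00, 15:45-17:00, 16:00-16:30, 16:15-16:45, 18:00-18:45, 20:45-21:45.
10:00-10:30 overlaps/touches 08:30-10:45 → extend to 08:30-10:45.
14:00-15:15 is disjoint → start new block.
14:30-15:00 overlaps/touches 14:00-15:15 → extend to 14:00-15:15.
15:45-17:00 is disjoint → start new block.
16:00-16:30 overlaps/touches 15:45-17:00 → extend to 15:45-17:00.
16:15-16:45 overlaps/touches 15:45-17:00 → extend to 15:45-17:00.
18:00-18:45 is disjoint → start new block.
20:45-21:45 is disjoint → start new block.

08:30-10:45, 14:00-15:15, 15:45-17:00, 18:00-18:45, 20:45-21:45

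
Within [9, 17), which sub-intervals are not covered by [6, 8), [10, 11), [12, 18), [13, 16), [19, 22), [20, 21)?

[9, 10) ∪ [11, 12)

Covered (merged): [6, 8), [10, 11), [12, 18), [19, 22).
Complement within [9, 17): [9, 10), [11, 12).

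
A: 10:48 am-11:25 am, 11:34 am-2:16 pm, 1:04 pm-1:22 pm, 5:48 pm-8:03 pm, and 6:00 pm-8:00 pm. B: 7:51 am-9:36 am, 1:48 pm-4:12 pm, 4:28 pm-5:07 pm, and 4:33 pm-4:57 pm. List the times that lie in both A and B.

1:48 pm-2:16 pm

First set merges to 10:48 am-11:25 am, 11:34 am-2:16 pm, 5:48 pm-8:03 pm.
Second set merges to 7:51 am-9:36 am, 1:48 pm-4:12 pm, 4:28 pm-5:07 pm.
10:48 am-11:25 am meets no B interval.
11:34 am-2:16 pm ∩ B → 1:48 pm-2:16 pm.
5:48 pm-8:03 pm meets no B interval.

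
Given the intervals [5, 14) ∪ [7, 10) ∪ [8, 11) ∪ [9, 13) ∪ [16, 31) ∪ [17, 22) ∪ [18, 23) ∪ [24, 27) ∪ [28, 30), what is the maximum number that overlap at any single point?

Sweep endpoints in order; track running count of active intervals.
Peak of 4 reached at 9.

4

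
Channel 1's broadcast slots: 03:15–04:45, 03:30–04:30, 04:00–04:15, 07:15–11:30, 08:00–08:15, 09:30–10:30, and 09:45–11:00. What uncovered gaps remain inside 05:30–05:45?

05:30–05:45

The merged coverage is 03:15–04:45, 07:15–11:30.
Gaps within 05:30–05:45: 05:30–05:45.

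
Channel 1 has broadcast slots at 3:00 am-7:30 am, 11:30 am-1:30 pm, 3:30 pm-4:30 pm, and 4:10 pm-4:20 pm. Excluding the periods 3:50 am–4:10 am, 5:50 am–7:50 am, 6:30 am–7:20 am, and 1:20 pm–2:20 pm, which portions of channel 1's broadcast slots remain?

3:00 am–3:50 am, 4:10 am–5:50 am, 11:30 am–1:20 pm, 3:30 pm–4:30 pm

Merge the first list: 3:00 am–7:30 am, 11:30 am–1:30 pm, 3:30 pm–4:30 pm.
Merge the second list: 3:50 am–4:10 am, 5:50 am–7:50 am, 1:20 pm–2:20 pm.
3:00 am–7:30 am with B removed leaves 3:00 am–3:50 am, 4:10 am–5:50 am.
11:30 am–1:30 pm with B removed leaves 11:30 am–1:20 pm.
3:30 pm–4:30 pm is untouched.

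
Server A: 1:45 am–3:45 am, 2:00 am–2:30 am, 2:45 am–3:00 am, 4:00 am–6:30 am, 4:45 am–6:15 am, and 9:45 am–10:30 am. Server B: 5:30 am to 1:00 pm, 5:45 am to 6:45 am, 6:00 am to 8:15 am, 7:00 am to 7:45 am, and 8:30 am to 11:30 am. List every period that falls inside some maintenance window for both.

First set merges to 1:45 am–3:45 am, 4:00 am–6:30 am, 9:45 am–10:30 am.
Second set merges to 5:30 am–1:00 pm.
1:45 am–3:45 am falls entirely outside B.
4:00 am–6:30 am overlaps B on 5:30 am–6:30 am.
9:45 am–10:30 am overlaps B on 9:45 am–10:30 am.

5:30 am–6:30 am, 9:45 am–10:30 am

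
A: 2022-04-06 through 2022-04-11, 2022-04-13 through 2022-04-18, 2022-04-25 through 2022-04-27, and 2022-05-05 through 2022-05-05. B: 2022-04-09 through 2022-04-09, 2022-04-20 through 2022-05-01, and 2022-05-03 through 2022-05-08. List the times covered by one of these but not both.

2022-04-06 through 2022-04-08, 2022-04-10 through 2022-04-11, 2022-04-13 through 2022-04-18, 2022-04-20 through 2022-04-24, 2022-04-28 through 2022-05-01, 2022-05-03 through 2022-05-04, 2022-05-06 through 2022-05-08

A \ B = 2022-04-06 through 2022-04-08, 2022-04-10 through 2022-04-11, 2022-04-13 through 2022-04-18.
B \ A = 2022-04-20 through 2022-04-24, 2022-04-28 through 2022-05-01, 2022-05-03 through 2022-05-04, 2022-05-06 through 2022-05-08.
Union of the two gives the symmetric difference.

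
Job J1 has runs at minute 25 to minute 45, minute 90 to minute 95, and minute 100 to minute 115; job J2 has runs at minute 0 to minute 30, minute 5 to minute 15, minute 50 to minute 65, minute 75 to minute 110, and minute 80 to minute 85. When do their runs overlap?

Second set merges to minute 0 to minute 30, minute 50 to minute 65, minute 75 to minute 110.
minute 25 to minute 45 overlaps B on minute 25 to minute 30.
minute 90 to minute 95 overlaps B on minute 90 to minute 95.
minute 100 to minute 115 overlaps B on minute 100 to minute 110.

minute 25 to minute 30, minute 90 to minute 95, minute 100 to minute 110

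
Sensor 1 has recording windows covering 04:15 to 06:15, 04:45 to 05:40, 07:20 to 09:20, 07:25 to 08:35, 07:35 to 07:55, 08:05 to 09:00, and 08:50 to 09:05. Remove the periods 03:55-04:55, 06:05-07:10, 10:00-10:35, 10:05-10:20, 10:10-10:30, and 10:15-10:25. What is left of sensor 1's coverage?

04:55–06:05, 07:20–09:20

A, merged: 04:15–06:15, 07:20–09:20.
B, merged: 03:55–04:55, 06:05–07:10, 10:00–10:35.
04:15–06:15 minus B → 04:55–06:05.
07:20–09:20: no B overlap → unchanged.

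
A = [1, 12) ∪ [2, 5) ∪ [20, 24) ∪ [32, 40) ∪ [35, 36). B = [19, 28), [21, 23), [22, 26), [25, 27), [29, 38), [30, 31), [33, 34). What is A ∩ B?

[20, 24) ∪ [32, 38)

A, merged: [1, 12), [20, 24), [32, 40).
B, merged: [19, 28), [29, 38).
[1, 12) meets no B interval.
[20, 24) ∩ B → [20, 24).
[32, 40) ∩ B → [32, 38).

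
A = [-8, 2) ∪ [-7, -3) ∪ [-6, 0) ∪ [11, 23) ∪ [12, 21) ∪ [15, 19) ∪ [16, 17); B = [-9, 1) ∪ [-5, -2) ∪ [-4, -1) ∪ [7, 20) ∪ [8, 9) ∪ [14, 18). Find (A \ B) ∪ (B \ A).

First set merges to [-8, 2), [11, 23).
Second set merges to [-9, 1), [7, 20).
Only in the first: [1, 2), [20, 23).
Only in the second: [-9, -8), [7, 11).
Together these are the periods covered by exactly one.

[-9, -8) ∪ [1, 2) ∪ [7, 11) ∪ [20, 23)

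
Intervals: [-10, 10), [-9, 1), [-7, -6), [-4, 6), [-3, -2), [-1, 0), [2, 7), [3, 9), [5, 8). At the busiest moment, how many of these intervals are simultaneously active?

At 5, 5 of the intervals are simultaneously active.
No point has more.

5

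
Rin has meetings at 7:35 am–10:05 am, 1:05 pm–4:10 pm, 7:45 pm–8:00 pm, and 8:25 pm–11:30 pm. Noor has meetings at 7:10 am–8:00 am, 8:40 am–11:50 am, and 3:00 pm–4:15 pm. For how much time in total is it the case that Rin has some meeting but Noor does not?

5 h 55 min

A \ B = 8:00 am-8:40 am, 1:05 pm-3:00 pm, 7:45 pm-8:00 pm, 8:25 pm-11:30 pm.
Total: 40 min + 1 h 55 min + 15 min + 3 h 5 min = 5 h 55 min.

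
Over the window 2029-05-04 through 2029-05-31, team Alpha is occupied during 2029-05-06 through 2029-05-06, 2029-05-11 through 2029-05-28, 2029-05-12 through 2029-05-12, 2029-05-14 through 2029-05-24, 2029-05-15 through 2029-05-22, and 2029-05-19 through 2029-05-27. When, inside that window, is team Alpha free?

2029-05-04 through 2029-05-05, 2029-05-07 through 2029-05-10, 2029-05-29 through 2029-05-31

After merging, the occupied span is 2029-05-06 through 2029-05-06, 2029-05-11 through 2029-05-28.
Uncovered inside 2029-05-04 through 2029-05-31: 2029-05-04 through 2029-05-05, 2029-05-07 through 2029-05-10, 2029-05-29 through 2029-05-31.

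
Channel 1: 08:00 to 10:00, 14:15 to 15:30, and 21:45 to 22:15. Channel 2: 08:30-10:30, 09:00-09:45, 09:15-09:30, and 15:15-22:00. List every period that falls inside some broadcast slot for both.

B, merged: 08:30–10:30, 15:15–22:00.
08:00–10:00 overlaps B on 08:30–10:00.
14:15–15:30 overlaps B on 15:15–15:30.
21:45–22:15 overlaps B on 21:45–22:00.

08:30–10:00, 15:15–15:30, 21:45–22:00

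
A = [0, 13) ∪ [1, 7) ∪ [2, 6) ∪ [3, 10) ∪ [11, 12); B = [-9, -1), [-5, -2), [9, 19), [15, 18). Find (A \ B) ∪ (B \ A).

First set merges to [0, 13).
Second set merges to [-9, -1), [9, 19).
A \ B = [0, 9).
B \ A = [-9, -1), [13, 19).
Union of the two gives the symmetric difference.

[-9, -1) ∪ [0, 9) ∪ [13, 19)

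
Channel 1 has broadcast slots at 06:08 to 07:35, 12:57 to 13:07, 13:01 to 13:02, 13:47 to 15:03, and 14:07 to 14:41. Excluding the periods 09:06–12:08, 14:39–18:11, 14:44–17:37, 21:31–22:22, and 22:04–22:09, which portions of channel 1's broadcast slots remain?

Merge the first list: 06:08–07:35, 12:57–13:07, 13:47–15:03.
Merge the second list: 09:06–12:08, 14:39–18:11, 21:31–22:22.
06:08–07:35 is untouched.
12:57–13:07 is untouched.
13:47–15:03 with B removed leaves 13:47–14:39.

06:08–07:35, 12:57–13:07, 13:47–14:39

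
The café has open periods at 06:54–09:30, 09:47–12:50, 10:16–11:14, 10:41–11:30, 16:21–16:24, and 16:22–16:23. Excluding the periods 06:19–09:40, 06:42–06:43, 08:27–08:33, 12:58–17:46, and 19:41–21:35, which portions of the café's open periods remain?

First set merges to 06:54-09:30, 09:47-12:50, 16:21-16:24.
Second set merges to 06:19-09:40, 12:58-17:46, 19:41-21:35.
06:54-09:30: entirely removed.
09:47-12:50: nothing removed.
16:21-16:24: entirely removed.

09:47-12:50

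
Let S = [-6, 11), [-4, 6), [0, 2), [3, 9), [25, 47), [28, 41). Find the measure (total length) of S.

Merged: [-6, 11), [25, 47).
Lengths: 17 + 22 = 39.

39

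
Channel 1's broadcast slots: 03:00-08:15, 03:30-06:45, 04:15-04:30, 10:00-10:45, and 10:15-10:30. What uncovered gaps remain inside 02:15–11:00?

The merged coverage is 03:00–08:15, 10:00–10:45.
Gaps within 02:15–11:00: 02:15–03:00, 08:15–10:00, 10:45–11:00.

02:15–03:00, 08:15–10:00, 10:45–11:00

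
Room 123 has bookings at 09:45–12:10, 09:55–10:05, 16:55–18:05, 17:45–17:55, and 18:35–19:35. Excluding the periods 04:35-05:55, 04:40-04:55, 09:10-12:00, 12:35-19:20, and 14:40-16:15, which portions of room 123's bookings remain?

A, merged: 09:45–12:10, 16:55–18:05, 18:35–19:35.
B, merged: 04:35–05:55, 09:10–12:00, 12:35–19:20.
09:45–12:10 minus B → 12:00–12:10.
16:55–18:05: fully covered by B → removed.
18:35–19:35 minus B → 19:20–19:35.

12:00–12:10, 19:20–19:35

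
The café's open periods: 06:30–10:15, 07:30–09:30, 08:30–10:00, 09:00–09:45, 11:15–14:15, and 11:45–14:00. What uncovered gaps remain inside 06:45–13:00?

10:15–11:15

After merging, the occupied span is 06:30–10:15, 11:15–14:15.
Complement within 06:45–13:00: 10:15–11:15.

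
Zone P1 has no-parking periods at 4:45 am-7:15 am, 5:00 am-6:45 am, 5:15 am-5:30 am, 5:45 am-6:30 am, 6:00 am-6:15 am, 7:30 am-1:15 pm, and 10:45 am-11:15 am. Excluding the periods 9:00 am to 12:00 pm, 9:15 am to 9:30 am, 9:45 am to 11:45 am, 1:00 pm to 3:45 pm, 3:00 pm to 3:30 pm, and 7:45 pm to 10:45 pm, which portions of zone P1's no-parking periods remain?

4:45 am-7:15 am, 7:30 am-9:00 am, 12:00 pm-1:00 pm

First set merges to 4:45 am-7:15 am, 7:30 am-1:15 pm.
Second set merges to 9:00 am-12:00 pm, 1:00 pm-3:45 pm, 7:45 pm-10:45 pm.
4:45 am-7:15 am is untouched.
7:30 am-1:15 pm with B removed leaves 7:30 am-9:00 am, 12:00 pm-1:00 pm.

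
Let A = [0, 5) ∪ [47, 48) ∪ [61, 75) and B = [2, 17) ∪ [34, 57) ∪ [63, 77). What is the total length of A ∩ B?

A ∩ B = [2, 5), [47, 48), [63, 75).
Total: 3 + 1 + 12 = 16.

16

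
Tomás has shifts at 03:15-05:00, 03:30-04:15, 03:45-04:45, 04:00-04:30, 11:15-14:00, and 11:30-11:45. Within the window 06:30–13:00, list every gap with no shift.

06:30–11:15

Covered (merged): 03:15–05:00, 11:15–14:00.
Uncovered inside 06:30–13:00: 06:30–11:15.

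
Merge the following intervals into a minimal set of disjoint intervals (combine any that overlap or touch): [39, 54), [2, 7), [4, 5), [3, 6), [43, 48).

[2, 7) ∪ [39, 54)

Sort by start: [2, 7), [3, 6), [4, 5), [39, 54), [43, 48).
[3, 6) overlaps/touches [2, 7) → extend to [2, 7).
[4, 5) overlaps/touches [2, 7) → extend to [2, 7).
[39, 54) is disjoint → start new block.
[43, 48) overlaps/touches [39, 54) → extend to [39, 54).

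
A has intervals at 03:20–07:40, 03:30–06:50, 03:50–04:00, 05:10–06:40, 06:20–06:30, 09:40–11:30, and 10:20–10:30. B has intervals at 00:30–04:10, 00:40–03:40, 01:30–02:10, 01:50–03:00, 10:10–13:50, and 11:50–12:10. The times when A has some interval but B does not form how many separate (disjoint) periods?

A, merged: 03:20–07:40, 09:40–11:30.
B, merged: 00:30–04:10, 10:10–13:50.
A \ B = 04:10–07:40, 09:40–10:10.
That is 2 disjoint pieces.

2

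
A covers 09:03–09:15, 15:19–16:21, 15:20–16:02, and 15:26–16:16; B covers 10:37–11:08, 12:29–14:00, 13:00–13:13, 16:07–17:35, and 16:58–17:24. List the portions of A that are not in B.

Merge the first list: 09:03–09:15, 15:19–16:21.
Merge the second list: 10:37–11:08, 12:29–14:00, 16:07–17:35.
09:03–09:15 is untouched.
15:19–16:21 with B removed leaves 15:19–16:07.

09:03–09:15, 15:19–16:07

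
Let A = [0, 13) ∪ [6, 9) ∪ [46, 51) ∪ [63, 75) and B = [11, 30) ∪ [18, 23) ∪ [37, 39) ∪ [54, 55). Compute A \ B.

A, merged: [0, 13), [46, 51), [63, 75).
B, merged: [11, 30), [37, 39), [54, 55).
[0, 13) with B removed leaves [0, 11).
[46, 51) is untouched.
[63, 75) is untouched.

[0, 11) ∪ [46, 51) ∪ [63, 75)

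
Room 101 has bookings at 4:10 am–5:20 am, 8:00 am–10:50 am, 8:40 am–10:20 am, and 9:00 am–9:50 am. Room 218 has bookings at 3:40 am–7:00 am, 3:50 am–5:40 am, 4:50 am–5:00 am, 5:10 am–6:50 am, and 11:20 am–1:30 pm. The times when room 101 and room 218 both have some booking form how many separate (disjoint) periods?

1

First set merges to 4:10 am-5:20 am, 8:00 am-10:50 am.
Second set merges to 3:40 am-7:00 am, 11:20 am-1:30 pm.
A ∩ B = 4:10 am-5:20 am.
That is 1 disjoint piece.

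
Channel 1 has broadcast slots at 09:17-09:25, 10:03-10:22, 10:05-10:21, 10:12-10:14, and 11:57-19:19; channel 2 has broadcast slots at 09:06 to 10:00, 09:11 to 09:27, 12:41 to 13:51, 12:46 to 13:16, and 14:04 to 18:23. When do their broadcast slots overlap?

Merge the first list: 09:17–09:25, 10:03–10:22, 11:57–19:19.
Merge the second list: 09:06–10:00, 12:41–13:51, 14:04–18:23.
09:17–09:25 ∩ B → 09:17–09:25.
10:03–10:22 meets no B interval.
11:57–19:19 ∩ B → 12:41–13:51, 14:04–18:23.

09:17–09:25, 12:41–13:51, 14:04–18:23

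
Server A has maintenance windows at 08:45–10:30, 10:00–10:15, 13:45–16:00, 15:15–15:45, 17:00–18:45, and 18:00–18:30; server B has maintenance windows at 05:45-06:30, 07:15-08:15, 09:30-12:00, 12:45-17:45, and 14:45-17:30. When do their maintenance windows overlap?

09:30–10:30, 13:45–16:00, 17:00–17:45

Merge the first list: 08:45–10:30, 13:45–16:00, 17:00–18:45.
Merge the second list: 05:45–06:30, 07:15–08:15, 09:30–12:00, 12:45–17:45.
08:45–10:30 ∩ B → 09:30–10:30.
13:45–16:00 ∩ B → 13:45–16:00.
17:00–18:45 ∩ B → 17:00–17:45.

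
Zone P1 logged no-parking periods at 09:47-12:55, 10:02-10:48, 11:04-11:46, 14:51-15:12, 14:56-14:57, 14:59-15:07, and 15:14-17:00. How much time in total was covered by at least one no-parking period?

5 h 15 min

Merged: 09:47–12:55, 14:51–15:12, 15:14–17:00.
Lengths: 3 h 8 min + 21 min + 1 h 46 min = 5 h 15 min.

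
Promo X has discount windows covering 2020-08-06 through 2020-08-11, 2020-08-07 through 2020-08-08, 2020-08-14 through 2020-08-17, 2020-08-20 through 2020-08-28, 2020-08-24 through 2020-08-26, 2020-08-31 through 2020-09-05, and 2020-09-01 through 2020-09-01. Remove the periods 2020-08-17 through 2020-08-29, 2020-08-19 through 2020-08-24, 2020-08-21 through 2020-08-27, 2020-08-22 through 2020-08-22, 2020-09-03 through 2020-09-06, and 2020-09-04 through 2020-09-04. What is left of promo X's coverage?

2020-08-06 through 2020-08-11, 2020-08-14 through 2020-08-16, 2020-08-31 through 2020-09-02

First set merges to 2020-08-06 through 2020-08-11, 2020-08-14 through 2020-08-17, 2020-08-20 through 2020-08-28, 2020-08-31 through 2020-09-05.
Second set merges to 2020-08-17 through 2020-08-29, 2020-09-03 through 2020-09-06.
2020-08-06 through 2020-08-11: no B overlap → unchanged.
2020-08-14 through 2020-08-17 minus B → 2020-08-14 through 2020-08-16.
2020-08-20 through 2020-08-28: fully covered by B → removed.
2020-08-31 through 2020-09-05 minus B → 2020-08-31 through 2020-09-02.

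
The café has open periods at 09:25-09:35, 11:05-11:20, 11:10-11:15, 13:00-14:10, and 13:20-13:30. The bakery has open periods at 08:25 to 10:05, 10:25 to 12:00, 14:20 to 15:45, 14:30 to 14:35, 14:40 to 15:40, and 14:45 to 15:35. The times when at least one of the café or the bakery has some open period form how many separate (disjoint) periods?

4

First set merges to 09:25-09:35, 11:05-11:20, 13:00-14:10.
Second set merges to 08:25-10:05, 10:25-12:00, 14:20-15:45.
A ∪ B = 08:25-10:05, 10:25-12:00, 13:00-14:10, 14:20-15:45.
That is 4 disjoint pieces.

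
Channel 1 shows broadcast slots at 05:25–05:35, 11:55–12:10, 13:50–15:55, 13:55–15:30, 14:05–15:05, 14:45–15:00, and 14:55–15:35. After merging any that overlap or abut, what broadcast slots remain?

05:25-05:35, 11:55-12:10, 13:50-15:55

11:55-12:10 is disjoint → start new block.
13:50-15:55 is disjoint → start new block.
13:55-15:30 overlaps/touches 13:50-15:55 → extend to 13:50-15:55.
14:05-15:05 overlaps/touches 13:50-15:55 → extend to 13:50-15:55.
14:45-15:00 overlaps/touches 13:50-15:55 → extend to 13:50-15:55.
14:55-15:35 overlaps/touches 13:50-15:55 → extend to 13:50-15:55.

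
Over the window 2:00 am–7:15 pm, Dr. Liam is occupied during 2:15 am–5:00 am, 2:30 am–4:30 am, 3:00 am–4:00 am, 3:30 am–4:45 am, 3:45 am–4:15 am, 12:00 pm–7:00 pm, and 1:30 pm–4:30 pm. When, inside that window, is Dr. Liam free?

After merging, the occupied span is 2:15 am-5:00 am, 12:00 pm-7:00 pm.
Uncovered inside 2:00 am-7:15 pm: 2:00 am-2:15 am, 5:00 am-12:00 pm, 7:00 pm-7:15 pm.

2:00 am-2:15 am, 5:00 am-12:00 pm, 7:00 pm-7:15 pm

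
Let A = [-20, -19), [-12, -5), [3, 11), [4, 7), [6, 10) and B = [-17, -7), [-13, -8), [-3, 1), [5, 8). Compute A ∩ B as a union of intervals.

A, merged: [-20, -19), [-12, -5), [3, 11).
B, merged: [-17, -7), [-3, 1), [5, 8).
[-20, -19): no overlap with the second set.
[-12, -5) meets the second set on [-12, -7).
[3, 11) meets the second set on [5, 8).

[-12, -7) ∪ [5, 8)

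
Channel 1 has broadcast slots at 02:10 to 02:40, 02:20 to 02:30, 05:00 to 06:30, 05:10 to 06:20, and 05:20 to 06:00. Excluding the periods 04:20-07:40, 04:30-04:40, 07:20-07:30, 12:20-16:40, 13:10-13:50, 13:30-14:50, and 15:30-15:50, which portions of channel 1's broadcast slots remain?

First set merges to 02:10-02:40, 05:00-06:30.
Second set merges to 04:20-07:40, 12:20-16:40.
02:10-02:40: no B overlap → unchanged.
05:00-06:30: fully covered by B → removed.

02:10-02:40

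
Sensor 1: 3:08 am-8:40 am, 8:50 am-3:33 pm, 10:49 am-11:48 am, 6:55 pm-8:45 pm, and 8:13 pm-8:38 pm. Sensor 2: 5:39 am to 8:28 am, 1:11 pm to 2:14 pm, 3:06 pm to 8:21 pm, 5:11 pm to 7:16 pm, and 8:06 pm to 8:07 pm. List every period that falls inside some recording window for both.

First set merges to 3:08 am–8:40 am, 8:50 am–3:33 pm, 6:55 pm–8:45 pm.
Second set merges to 5:39 am–8:28 am, 1:11 pm–2:14 pm, 3:06 pm–8:21 pm.
3:08 am–8:40 am ∩ B → 5:39 am–8:28 am.
8:50 am–3:33 pm ∩ B → 1:11 pm–2:14 pm, 3:06 pm–3:33 pm.
6:55 pm–8:45 pm ∩ B → 6:55 pm–8:21 pm.

5:39 am–8:28 am, 1:11 pm–2:14 pm, 3:06 pm–3:33 pm, 6:55 pm–8:21 pm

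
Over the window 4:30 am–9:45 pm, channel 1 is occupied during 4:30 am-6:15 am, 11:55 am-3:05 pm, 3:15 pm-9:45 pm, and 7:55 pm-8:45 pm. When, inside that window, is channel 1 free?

6:15 am–11:55 am, 3:05 pm–3:15 pm

The merged coverage is 4:30 am–6:15 am, 11:55 am–3:05 pm, 3:15 pm–9:45 pm.
Complement within 4:30 am–9:45 pm: 6:15 am–11:55 am, 3:05 pm–3:15 pm.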